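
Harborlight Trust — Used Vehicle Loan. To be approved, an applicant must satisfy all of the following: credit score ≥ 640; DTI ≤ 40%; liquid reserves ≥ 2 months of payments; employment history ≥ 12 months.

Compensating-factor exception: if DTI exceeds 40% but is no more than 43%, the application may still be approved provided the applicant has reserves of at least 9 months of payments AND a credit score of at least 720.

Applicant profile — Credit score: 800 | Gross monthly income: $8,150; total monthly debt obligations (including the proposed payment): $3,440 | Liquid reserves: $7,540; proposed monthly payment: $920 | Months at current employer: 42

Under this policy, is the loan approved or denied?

Credit score 800 ≥ 640 (meets base)
DTI = 3,440/8,150 = 42.2% > 40% — standard DTI limit exceeded.
Reserves: 7,540 ÷ 920 = 8.2 months (meets 2-month minimum)
Employment 42 ≥ 12 months
DTI 42.2% is within the 40%–43% exception band; checking compensating factors.
Reserves 8.2 < 9 months; credit score 800 ≥ 720.
Compensating-factor requirement not fully met.

Denied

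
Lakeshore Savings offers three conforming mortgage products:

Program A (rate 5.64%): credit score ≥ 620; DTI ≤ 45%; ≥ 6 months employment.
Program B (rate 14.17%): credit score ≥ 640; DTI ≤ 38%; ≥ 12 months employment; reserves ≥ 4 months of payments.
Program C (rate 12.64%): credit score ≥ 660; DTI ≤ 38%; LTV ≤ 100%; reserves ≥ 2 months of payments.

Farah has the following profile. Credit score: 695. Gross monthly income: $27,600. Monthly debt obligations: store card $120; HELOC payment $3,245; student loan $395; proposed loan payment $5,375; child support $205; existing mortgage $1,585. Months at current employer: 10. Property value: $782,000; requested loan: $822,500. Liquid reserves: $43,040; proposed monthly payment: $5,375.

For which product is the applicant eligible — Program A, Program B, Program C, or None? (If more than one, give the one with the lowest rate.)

Program A

Total debts = (120 + 3,245 + 395 + 5,375 + 205 + 1,585) = 10,925; DTI = 10,925/27,600 = 39.6%.
LTV = 822,500/782,000 = 105.2%.
Reserves = 43,040/5,375 = 8.0 months.
Program A: score 695 ≥ 620; DTI 39.6% ≤ 45%; employment 10 ≥ 6 mo → qualifies.
Program B: score 695 ≥ 640; DTI 39.6% > 38%; employment 10 < 12 mo; reserves 8.0 ≥ 4 mo → does not qualify.
Program C: score 695 ≥ 660; DTI 39.6% > 38%; LTV 105.2% > 100%; reserves 8.0 ≥ 2 mo → does not qualify.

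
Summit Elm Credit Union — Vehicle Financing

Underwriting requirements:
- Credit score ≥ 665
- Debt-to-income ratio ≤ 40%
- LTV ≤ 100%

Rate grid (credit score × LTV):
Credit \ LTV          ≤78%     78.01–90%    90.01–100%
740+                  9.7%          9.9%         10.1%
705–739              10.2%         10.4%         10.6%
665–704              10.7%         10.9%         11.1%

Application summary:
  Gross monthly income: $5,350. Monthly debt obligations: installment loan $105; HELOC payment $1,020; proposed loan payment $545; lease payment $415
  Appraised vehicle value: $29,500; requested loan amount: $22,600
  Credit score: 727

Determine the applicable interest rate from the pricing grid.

Credit score 727 ≥ 665; Total monthly debts = (105 + 1,020 + 545 + 415) = 2,085. DTI: 2,085 ÷ 5,350 = 39%, within the 40% cap
Loan-to-value = 22,600/29,500 = 76.6% — pass (100% max)
Credit 727 → row 705–739; LTV 76.6% → column ≤78%. Grid cell → 10.2%.

10.2%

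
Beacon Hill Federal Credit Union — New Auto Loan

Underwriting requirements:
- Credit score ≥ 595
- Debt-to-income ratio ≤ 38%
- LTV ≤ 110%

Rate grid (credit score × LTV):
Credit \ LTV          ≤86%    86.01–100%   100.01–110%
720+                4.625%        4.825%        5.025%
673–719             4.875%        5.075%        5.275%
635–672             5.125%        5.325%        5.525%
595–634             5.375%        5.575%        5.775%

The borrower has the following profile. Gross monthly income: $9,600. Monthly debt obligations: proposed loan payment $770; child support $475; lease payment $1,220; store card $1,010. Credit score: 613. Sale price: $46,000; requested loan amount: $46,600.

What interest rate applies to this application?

Credit score 613 ≥ 595; Total monthly debts = (770 + 475 + 1,220 + 1,010) = 3,475. Debt-to-income = 3,475/9,600 = 36.2% — meets 38% limit
LTV = 46,600/46,000 = 101.3% ≤ 110%
Row: 613 falls in 595–634. Column: 101.3% falls in 100.01–110%. Rate = 5.775%.

5.775%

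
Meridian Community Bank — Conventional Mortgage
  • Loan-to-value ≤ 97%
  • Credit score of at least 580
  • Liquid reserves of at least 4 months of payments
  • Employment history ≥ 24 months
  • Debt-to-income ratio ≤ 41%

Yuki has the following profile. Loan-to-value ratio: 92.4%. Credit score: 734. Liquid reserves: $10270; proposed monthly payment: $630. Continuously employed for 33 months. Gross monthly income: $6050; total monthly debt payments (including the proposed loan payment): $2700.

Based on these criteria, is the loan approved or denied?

LTV 92.4% ≤ 97%
Credit score 734 ≥ 580 (meets)
Reserves = 10,270/630 = 16.3 months ≥ 4
Employment 33 ≥ 24 months
DTI = 2,700/6,050 = 44.6% > 41%
Fails on DTI.

Denied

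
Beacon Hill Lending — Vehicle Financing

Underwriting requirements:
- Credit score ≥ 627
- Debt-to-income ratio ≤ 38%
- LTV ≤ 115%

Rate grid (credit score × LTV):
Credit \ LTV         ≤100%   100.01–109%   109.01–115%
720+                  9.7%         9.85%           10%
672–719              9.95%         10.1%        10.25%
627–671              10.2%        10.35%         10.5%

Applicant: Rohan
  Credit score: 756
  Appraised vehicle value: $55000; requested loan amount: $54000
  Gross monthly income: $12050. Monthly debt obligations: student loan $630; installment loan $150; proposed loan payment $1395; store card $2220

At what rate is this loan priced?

Credit score 756 ≥ 627; Total monthly debts = (630 + 150 + 1,395 + 2,220) = 4,395. DTI: 4,395 ÷ 12,050 = 36.5%, within the 38% cap
LTV: 54,000 ÷ 55,000 = 98.2%, within 115% cap
Row: 756 falls in 720+. Column: 98.2% falls in ≤100%. Rate = 9.7%.

9.7%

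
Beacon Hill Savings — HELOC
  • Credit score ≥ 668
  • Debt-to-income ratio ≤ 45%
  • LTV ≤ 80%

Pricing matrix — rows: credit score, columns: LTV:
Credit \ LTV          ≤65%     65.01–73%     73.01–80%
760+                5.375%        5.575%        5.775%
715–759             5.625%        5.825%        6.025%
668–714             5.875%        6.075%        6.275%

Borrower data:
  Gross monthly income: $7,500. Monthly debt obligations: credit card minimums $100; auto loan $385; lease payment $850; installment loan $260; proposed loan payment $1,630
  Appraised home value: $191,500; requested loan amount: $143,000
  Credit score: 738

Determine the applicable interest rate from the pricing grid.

Credit score 738 ≥ 668; Total monthly debts = (100 + 385 + 850 + 260 + 1,630) = 3,225. Debt-to-income = 3,225/7,500 = 43% — meets 45% limit
Loan-to-value = 143,000/191,500 = 74.7% — pass (80% max)
Score 738 is in the 715–759 band; LTV 74.7% is in the 73.01–80% band → 6.025%.

6.025%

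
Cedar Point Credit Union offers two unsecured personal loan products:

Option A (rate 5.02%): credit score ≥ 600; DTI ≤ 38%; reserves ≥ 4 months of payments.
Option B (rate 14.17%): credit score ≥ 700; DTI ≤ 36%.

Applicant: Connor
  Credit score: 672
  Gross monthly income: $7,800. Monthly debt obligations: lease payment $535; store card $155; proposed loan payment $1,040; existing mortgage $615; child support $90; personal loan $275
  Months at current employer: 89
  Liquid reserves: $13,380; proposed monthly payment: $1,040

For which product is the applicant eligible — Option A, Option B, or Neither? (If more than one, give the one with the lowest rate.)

Option A

Total debts = (535 + 155 + 1,040 + 615 + 90 + 275) = 2,710; DTI = 2,710/7,800 = 34.7%.
Reserves = 13,380/1,040 = 12.9 months.
Option A: score 672 ≥ 600; DTI 34.7% ≤ 38%; reserves 12.9 ≥ 4 mo → qualifies.
Option B: score 672 < 700; DTI 34.7% ≤ 36% → does not qualify.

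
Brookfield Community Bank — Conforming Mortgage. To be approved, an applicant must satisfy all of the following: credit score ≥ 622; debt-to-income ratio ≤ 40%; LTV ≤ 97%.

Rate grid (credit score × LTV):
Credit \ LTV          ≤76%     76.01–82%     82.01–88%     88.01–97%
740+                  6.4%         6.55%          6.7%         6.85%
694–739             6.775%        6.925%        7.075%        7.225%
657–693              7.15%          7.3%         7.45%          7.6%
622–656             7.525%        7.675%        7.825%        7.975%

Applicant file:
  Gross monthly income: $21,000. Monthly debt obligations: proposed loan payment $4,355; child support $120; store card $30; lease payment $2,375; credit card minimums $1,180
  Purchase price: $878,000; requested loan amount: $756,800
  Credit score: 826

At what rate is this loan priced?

Credit score 826 ≥ 622; Total monthly debts = (4,355 + 120 + 30 + 2,375 + 1,180) = 8,060. DTI = 8,060/21,000 = 38.4% ≤ 40%
Loan-to-value = 756,800/878,000 = 86.2% — pass (97% max)
Row: 826 falls in 740+. Column: 86.2% falls in 82.01–88%. Rate = 6.7%.

6.7%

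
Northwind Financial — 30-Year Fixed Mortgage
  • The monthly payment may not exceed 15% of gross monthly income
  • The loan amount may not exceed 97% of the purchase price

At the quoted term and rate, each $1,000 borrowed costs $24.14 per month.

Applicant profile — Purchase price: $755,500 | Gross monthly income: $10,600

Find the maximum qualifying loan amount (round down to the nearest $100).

Payment cap: 15% × $10,600 = $1,590/month.
At $24.14 per $1,000, that supports 1,590/24.14 × 1,000 ≈ $65,865 → $65,800.
LTV cap: 97% × $755,500 = $732,835 → $732,800.
Binding constraint: payment-to-income.

$65,800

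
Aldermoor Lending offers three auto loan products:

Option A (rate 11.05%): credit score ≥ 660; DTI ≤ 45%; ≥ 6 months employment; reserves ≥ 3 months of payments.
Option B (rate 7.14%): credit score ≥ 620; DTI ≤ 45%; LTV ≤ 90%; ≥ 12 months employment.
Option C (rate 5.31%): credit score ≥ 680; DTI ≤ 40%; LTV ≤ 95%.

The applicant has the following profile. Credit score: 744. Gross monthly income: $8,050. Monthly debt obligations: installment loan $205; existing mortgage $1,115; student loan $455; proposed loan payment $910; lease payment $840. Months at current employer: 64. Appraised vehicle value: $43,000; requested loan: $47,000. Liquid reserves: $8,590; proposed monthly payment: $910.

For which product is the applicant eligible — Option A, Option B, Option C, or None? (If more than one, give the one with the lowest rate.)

Option A

Total debts = (205 + 1,115 + 455 + 910 + 840) = 3,525; DTI = 3,525/8,050 = 43.8%.
LTV = 47,000/43,000 = 109.3%.
Reserves = 8,590/910 = 9.4 months.
Option A: score 744 ≥ 660; DTI 43.8% ≤ 45%; employment 64 ≥ 6 mo; reserves 9.4 ≥ 3 mo → qualifies.
Option B: score 744 ≥ 620; DTI 43.8% ≤ 45%; LTV 109.3% > 90%; employment 64 ≥ 12 mo → does not qualify.
Option C: score 744 ≥ 680; DTI 43.8% > 40%; LTV 109.3% > 95% → does not qualify.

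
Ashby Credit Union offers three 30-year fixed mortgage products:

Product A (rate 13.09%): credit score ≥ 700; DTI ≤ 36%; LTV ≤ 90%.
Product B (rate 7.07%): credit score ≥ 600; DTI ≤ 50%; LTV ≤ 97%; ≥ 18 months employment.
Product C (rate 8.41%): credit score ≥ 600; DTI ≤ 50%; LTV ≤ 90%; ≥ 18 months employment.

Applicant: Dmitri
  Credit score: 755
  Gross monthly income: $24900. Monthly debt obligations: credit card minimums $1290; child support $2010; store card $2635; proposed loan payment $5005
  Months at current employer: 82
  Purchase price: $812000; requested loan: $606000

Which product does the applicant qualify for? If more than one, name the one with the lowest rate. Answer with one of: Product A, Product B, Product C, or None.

Total debts = (1,290 + 2,010 + 2,635 + 5,005) = 10,940; DTI = 10,940/24,900 = 43.9%.
LTV = 606,000/812,000 = 74.6%.
Product A: score 755 ≥ 700; DTI 43.9% > 36%; LTV 74.6% ≤ 90% → does not qualify.
Product B: score 755 ≥ 600; DTI 43.9% ≤ 50%; LTV 74.6% ≤ 97%; employment 82 ≥ 18 mo → qualifies.
Product C: score 755 ≥ 600; DTI 43.9% ≤ 50%; LTV 74.6% ≤ 90%; employment 82 ≥ 18 mo → qualifies.
Qualifying: Product B, Product C. Lowest rate is 7.07% → Product B.

Product B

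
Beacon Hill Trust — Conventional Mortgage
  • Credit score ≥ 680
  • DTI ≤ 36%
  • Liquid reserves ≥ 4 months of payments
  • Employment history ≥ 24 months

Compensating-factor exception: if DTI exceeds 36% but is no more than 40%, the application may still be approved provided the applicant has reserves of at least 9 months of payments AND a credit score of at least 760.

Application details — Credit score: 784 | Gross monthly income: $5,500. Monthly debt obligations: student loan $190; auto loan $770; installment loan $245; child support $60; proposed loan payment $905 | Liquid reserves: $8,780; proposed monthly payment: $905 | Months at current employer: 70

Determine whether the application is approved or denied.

Credit score 784 ≥ 680 (meets base)
Total debts = (190 + 770 + 245 + 60 + 905) = 2,170. DTI: 2,170 ÷ 5,500 = 39.5%, over the 36% base limit.
Reserves: 8,780 ÷ 905 = 9.7 months (meets 4-month minimum)
Employment 70 ≥ 24 months
DTI 39.5% is within the 36%–40% exception band; checking compensating factors.
Reserves 9.7 ≥ 9 months; credit score 784 ≥ 760.
Both compensating conditions met → exception applies.

Approved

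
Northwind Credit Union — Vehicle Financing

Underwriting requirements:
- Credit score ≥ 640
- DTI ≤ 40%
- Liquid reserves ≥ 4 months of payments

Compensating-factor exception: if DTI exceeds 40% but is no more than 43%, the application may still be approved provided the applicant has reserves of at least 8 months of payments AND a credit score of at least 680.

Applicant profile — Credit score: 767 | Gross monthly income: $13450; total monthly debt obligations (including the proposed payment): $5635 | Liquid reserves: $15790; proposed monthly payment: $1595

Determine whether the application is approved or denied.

Approved

Credit score 767 ≥ 640 (meets base)
DTI = 5,635/13,450 = 41.9% > 40% — standard DTI limit exceeded.
Reserves = 15,790/1,595 = 9.9 months ≥ 4
41.9% falls in the override range (40%–43%), so the compensating-factor test applies.
Reserves 9.9 ≥ 8 months; credit score 767 ≥ 680.
Both override conditions satisfied; DTI exception granted.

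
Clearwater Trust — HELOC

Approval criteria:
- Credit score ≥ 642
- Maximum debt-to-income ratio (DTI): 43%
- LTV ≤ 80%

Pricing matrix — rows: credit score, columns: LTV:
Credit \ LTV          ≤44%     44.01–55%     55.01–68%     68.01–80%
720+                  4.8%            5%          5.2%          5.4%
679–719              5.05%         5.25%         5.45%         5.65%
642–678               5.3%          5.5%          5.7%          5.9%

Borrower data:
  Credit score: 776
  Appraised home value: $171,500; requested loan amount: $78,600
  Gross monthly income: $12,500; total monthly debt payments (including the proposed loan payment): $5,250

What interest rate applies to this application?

Credit score 776 ≥ 642; DTI: 5,250 ÷ 12,500 = 42%, within the 43% cap
Loan-to-value = 78,600/171,500 = 45.8% — pass (80% max)
Row: 776 falls in 720+. Column: 45.8% falls in 44.01–55%. Rate = 5%.

5%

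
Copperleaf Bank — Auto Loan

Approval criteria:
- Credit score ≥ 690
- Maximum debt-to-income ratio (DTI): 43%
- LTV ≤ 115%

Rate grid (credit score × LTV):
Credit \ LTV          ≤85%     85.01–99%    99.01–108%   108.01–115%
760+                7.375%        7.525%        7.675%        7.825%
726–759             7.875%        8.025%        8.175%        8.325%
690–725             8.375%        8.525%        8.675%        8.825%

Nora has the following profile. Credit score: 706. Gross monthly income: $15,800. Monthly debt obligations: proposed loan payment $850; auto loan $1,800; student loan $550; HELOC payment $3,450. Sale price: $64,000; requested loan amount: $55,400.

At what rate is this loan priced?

Credit score 706 ≥ 690; Total monthly debts = (850 + 1,800 + 550 + 3,450) = 6,650. DTI = 6,650/15,800 = 42.1% ≤ 43%
LTV: 55,400 ÷ 64,000 = 86.6%, within 115% cap
Score 706 is in the 690–725 band; LTV 86.6% is in the 85.01–99% band → 8.525%.

8.525%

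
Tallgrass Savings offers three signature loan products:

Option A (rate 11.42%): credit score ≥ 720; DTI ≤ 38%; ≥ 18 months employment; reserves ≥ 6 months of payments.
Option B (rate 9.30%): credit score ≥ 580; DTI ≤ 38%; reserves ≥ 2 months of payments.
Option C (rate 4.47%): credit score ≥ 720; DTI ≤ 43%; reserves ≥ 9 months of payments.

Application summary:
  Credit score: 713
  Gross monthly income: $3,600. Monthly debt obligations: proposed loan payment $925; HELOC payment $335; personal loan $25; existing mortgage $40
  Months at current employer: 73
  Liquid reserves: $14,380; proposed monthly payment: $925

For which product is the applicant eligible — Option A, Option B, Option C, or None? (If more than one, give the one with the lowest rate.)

Option B

Total debts = (925 + 335 + 25 + 40) = 1,325; DTI = 1,325/3,600 = 36.8%.
Reserves = 14,380/925 = 15.5 months.
Option A: score 713 < 720; DTI 36.8% ≤ 38%; employment 73 ≥ 18 mo; reserves 15.5 ≥ 6 mo → does not qualify.
Option B: score 713 ≥ 580; DTI 36.8% ≤ 38%; reserves 15.5 ≥ 2 mo → qualifies.
Option C: score 713 < 720; DTI 36.8% ≤ 43%; reserves 15.5 ≥ 9 mo → does not qualify.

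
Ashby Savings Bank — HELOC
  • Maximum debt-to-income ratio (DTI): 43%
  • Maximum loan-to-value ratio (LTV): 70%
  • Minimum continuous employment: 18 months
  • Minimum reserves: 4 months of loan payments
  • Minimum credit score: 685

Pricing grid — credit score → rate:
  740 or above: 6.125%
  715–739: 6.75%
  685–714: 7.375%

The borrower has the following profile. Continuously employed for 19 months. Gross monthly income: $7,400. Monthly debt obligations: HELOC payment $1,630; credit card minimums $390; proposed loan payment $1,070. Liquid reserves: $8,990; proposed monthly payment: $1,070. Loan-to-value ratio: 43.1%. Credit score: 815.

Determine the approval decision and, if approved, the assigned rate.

Credit score 815 ≥ 685 (meets minimum)
Total monthly debts = (1,630 + 390 + 1,070) = 3,090. DTI = 3,090/7,400 = 41.8% ≤ 43%
LTV 43.1% ≤ 70%
Employment 19 ≥ 18 months
Liquid reserves cover 8,990/1,070 = 8.4 months — ≥ 4 required
All requirements met. Score 815 falls in the 740 or above tier → 6.125%.

Approved at 6.125%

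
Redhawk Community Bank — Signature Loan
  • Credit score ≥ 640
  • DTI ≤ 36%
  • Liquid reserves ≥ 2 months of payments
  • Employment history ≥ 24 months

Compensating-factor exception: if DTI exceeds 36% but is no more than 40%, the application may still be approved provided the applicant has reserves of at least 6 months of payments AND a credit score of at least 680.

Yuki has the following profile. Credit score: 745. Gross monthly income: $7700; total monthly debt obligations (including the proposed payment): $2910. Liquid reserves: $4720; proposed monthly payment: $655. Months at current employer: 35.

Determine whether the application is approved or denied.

Approved

Credit score 745 ≥ 640 (meets base)
DTI = 2,910/7,700 = 37.8% > 36% — standard DTI limit exceeded.
Liquid reserves cover 4,720/655 = 7.2 months — ≥ 2 required
Employment 35 ≥ 24 months
37.8% falls in the override range (36%–40%), so the compensating-factor test applies.
Reserves 7.2 ≥ 6 months; credit score 745 ≥ 680.
Both override conditions satisfied; DTI exception granted.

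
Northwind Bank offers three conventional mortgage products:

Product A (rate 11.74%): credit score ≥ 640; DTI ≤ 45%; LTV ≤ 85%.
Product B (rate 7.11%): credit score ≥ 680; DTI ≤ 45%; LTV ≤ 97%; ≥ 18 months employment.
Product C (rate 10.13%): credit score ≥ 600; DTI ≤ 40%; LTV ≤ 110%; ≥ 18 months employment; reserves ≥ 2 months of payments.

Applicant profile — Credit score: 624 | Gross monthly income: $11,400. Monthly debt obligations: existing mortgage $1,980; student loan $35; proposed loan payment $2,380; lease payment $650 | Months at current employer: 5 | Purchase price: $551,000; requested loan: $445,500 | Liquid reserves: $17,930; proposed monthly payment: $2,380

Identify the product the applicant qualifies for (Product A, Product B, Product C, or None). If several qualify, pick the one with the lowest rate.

None

Total debts = (1,980 + 35 + 2,380 + 650) = 5,045; DTI = 5,045/11,400 = 44.3%.
LTV = 445,500/551,000 = 80.9%.
Reserves = 17,930/2,380 = 7.5 months.
Product A: score 624 < 640; DTI 44.3% ≤ 45%; LTV 80.9% ≤ 85% → does not qualify.
Product B: score 624 < 680; DTI 44.3% ≤ 45%; LTV 80.9% ≤ 97%; employment 5 < 18 mo → does not qualify.
Product C: score 624 ≥ 600; DTI 44.3% > 40%; LTV 80.9% ≤ 110%; employment 5 < 18 mo; reserves 7.5 ≥ 2 mo → does not qualify.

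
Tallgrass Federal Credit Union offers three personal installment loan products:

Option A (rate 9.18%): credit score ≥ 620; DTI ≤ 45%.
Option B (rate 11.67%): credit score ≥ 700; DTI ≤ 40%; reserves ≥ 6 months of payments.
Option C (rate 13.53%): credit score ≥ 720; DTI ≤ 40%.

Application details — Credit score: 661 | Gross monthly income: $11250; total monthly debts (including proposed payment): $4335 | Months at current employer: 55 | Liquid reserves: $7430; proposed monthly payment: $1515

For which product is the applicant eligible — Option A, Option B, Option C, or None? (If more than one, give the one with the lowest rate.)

Option A

DTI = 4,335/11,250 = 38.5%.
Reserves = 7,430/1,515 = 4.9 months.
Option A: score 661 ≥ 620; DTI 38.5% ≤ 45% → qualifies.
Option B: score 661 < 700; DTI 38.5% ≤ 40%; reserves 4.9 < 6 mo → does not qualify.
Option C: score 661 < 720; DTI 38.5% ≤ 40% → does not qualify.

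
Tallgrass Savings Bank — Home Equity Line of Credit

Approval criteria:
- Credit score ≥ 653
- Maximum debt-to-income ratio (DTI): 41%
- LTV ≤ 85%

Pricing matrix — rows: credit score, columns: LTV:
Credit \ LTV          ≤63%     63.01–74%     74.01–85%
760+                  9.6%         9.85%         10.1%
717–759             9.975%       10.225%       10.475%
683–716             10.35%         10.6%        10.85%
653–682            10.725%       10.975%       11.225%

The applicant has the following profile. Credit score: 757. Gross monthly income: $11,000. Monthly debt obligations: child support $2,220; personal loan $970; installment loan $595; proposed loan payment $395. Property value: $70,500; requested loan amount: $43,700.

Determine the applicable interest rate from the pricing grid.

Credit score 757 ≥ 653; Total monthly debts = (2,220 + 970 + 595 + 395) = 4,180. DTI: 4,180 ÷ 11,000 = 38%, within the 41% cap
LTV = 43,700/70,500 = 62% ≤ 85%
Credit 757 → row 717–759; LTV 62% → column ≤63%. Grid cell → 9.975%.

9.975%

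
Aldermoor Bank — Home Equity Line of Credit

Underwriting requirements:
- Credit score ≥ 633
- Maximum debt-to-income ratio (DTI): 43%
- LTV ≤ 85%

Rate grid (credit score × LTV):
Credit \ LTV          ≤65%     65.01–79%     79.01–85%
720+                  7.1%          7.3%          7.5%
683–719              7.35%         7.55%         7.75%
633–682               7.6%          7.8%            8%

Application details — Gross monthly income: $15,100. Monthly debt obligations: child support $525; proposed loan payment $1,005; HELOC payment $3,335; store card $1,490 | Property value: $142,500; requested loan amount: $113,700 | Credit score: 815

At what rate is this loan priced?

7.5%

Credit score 815 ≥ 633; Total monthly debts = (525 + 1,005 + 3,335 + 1,490) = 6,355. Debt-to-income = 6,355/15,100 = 42.1% — meets 43% limit
Loan-to-value = 113,700/142,500 = 79.8% — pass (85% max)
Credit 815 → row 720+; LTV 79.8% → column 79.01–85%. Grid cell → 7.5%.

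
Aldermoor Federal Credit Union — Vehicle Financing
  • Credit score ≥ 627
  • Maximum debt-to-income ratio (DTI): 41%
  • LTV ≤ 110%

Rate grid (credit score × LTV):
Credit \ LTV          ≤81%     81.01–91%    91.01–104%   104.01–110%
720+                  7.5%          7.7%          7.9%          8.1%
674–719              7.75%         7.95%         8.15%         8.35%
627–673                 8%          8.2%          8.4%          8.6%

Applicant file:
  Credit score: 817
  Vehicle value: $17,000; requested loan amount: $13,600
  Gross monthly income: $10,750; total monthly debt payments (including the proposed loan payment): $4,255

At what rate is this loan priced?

7.5%

Credit score 817 ≥ 627; Debt-to-income = 4,255/10,750 = 39.6% — meets 41% limit
LTV = 13,600/17,000 = 80% ≤ 110%
Credit 817 → row 720+; LTV 80% → column ≤81%. Grid cell → 7.5%.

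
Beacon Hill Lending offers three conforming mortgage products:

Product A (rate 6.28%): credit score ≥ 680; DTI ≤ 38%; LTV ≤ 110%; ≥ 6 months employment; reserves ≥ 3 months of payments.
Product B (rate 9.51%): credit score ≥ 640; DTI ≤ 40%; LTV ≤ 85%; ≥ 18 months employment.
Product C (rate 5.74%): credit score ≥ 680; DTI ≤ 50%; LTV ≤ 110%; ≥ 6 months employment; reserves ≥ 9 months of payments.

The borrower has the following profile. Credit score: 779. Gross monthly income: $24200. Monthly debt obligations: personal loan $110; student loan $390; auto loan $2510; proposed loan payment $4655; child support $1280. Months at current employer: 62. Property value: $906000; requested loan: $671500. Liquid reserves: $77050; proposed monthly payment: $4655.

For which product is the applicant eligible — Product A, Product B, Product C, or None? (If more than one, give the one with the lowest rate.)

Product C

Total debts = (110 + 390 + 2,510 + 4,655 + 1,280) = 8,945; DTI = 8,945/24,200 = 37%.
LTV = 671,500/906,000 = 74.1%.
Reserves = 77,050/4,655 = 16.6 months.
Product A: score 779 ≥ 680; DTI 37% ≤ 38%; LTV 74.1% ≤ 110%; employment 62 ≥ 6 mo; reserves 16.6 ≥ 3 mo → qualifies.
Product B: score 779 ≥ 640; DTI 37% ≤ 40%; LTV 74.1% ≤ 85%; employment 62 ≥ 18 mo → qualifies.
Product C: score 779 ≥ 680; DTI 37% ≤ 50%; LTV 74.1% ≤ 110%; employment 62 ≥ 6 mo; reserves 16.6 ≥ 9 mo → qualifies.
Qualifying: Product A, Product B, Product C. Lowest rate is 5.74% → Product C.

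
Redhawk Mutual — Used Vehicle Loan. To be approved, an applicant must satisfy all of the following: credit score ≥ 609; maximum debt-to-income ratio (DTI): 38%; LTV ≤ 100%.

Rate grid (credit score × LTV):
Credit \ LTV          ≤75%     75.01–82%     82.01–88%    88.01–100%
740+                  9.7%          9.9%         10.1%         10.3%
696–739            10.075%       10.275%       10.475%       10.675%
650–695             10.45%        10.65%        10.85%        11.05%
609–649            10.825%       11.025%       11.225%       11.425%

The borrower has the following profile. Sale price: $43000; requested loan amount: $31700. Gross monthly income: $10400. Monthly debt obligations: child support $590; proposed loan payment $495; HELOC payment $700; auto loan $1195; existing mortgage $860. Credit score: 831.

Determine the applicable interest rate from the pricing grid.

9.7%

Credit score 831 ≥ 609; Total monthly debts = (590 + 495 + 700 + 1,195 + 860) = 3,840. DTI: 3,840 ÷ 10,400 = 36.9%, within the 38% cap
LTV: 31,700 ÷ 43,000 = 73.7%, within 100% cap
Row: 831 falls in 740+. Column: 73.7% falls in ≤75%. Rate = 9.7%.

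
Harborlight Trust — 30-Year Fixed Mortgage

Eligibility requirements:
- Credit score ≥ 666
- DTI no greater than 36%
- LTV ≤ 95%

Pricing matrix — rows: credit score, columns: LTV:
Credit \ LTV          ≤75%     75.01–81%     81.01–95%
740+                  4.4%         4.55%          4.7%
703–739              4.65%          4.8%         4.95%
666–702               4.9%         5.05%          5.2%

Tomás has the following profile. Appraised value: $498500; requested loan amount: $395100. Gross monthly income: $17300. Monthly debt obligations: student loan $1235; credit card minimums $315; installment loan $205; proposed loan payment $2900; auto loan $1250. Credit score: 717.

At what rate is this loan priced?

4.8%

Credit score 717 ≥ 666; Total monthly debts = (1,235 + 315 + 205 + 2,900 + 1,250) = 5,905. Debt-to-income = 5,905/17,300 = 34.1% — meets 36% limit
LTV = 395,100/498,500 = 79.3% ≤ 95%
Row: 717 falls in 703–739. Column: 79.3% falls in 75.01–81%. Rate = 4.8%.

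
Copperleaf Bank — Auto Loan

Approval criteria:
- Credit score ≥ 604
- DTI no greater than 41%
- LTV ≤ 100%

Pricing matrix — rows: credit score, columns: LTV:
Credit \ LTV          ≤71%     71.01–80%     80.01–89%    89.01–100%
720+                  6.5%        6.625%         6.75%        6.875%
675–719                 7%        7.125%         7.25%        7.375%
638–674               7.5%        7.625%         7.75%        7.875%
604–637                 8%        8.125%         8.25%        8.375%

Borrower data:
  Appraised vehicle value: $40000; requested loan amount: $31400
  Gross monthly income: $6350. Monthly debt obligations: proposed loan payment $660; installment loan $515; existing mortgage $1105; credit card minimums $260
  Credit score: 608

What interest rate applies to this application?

Credit score 608 ≥ 604; Total monthly debts = (660 + 515 + 1,105 + 260) = 2,540. DTI = 2,540/6,350 = 40% ≤ 41%
Loan-to-value = 31,400/40,000 = 78.5% — pass (100% max)
Score 608 is in the 604–637 band; LTV 78.5% is in the 71.01–80% band → 8.125%.

8.125%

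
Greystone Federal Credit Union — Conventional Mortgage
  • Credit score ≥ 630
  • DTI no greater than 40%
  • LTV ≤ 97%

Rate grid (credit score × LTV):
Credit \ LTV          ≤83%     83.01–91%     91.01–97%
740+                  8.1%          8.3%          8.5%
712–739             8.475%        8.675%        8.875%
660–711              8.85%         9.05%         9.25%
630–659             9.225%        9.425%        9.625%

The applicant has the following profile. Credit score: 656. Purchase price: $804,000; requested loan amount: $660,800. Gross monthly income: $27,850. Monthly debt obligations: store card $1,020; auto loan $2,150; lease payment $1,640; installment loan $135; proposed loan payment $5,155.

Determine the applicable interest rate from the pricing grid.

9.225%

Credit score 656 ≥ 630; Total monthly debts = (1,020 + 2,150 + 1,640 + 135 + 5,155) = 10,100. Debt-to-income = 10,100/27,850 = 36.3% — meets 40% limit
LTV = 660,800/804,000 = 82.2% ≤ 97%
Row: 656 falls in 630–659. Column: 82.2% falls in ≤83%. Rate = 9.225%.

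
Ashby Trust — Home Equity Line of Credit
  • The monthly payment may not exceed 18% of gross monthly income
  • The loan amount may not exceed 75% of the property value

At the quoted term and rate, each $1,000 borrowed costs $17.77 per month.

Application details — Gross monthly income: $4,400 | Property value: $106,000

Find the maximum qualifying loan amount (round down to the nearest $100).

Payment cap: 18% × $4,400 = $792/month.
At $17.77 per $1,000, that supports 792/17.77 × 1,000 ≈ $44,569 → $44,500.
LTV cap: 75% × $106,000 = $79,500 → $79,500.
Binding constraint: payment-to-income.

$44,500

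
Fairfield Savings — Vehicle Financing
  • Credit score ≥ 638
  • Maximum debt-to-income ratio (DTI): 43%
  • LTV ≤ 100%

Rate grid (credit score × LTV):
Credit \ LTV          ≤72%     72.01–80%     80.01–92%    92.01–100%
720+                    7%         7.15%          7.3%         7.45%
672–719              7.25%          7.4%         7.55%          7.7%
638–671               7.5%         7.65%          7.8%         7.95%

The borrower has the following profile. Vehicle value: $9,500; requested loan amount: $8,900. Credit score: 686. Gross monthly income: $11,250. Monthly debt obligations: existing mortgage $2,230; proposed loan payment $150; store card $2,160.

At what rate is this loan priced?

Credit score 686 ≥ 638; Total monthly debts = (2,230 + 150 + 2,160) = 4,540. DTI = 4,540/11,250 = 40.4% ≤ 43%
Loan-to-value = 8,900/9,500 = 93.7% — pass (100% max)
Credit 686 → row 672–719; LTV 93.7% → column 92.01–100%. Grid cell → 7.7%.

7.7%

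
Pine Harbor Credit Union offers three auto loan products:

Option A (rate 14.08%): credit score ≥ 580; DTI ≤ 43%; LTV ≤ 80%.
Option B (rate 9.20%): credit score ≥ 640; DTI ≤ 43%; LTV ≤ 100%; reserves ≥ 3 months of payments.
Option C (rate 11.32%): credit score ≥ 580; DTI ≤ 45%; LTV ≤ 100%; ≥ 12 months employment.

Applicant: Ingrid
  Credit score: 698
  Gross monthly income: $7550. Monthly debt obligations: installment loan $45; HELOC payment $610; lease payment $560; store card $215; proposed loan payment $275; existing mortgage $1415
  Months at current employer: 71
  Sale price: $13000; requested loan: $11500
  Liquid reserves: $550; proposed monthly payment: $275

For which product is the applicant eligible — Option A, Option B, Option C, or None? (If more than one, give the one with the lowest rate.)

Option C

Total debts = (45 + 610 + 560 + 215 + 275 + 1,415) = 3,120; DTI = 3,120/7,550 = 41.3%.
LTV = 11,500/13,000 = 88.5%.
Reserves = 550/275 = 2.0 months.
Option A: score 698 ≥ 580; DTI 41.3% ≤ 43%; LTV 88.5% > 80% → does not qualify.
Option B: score 698 ≥ 640; DTI 41.3% ≤ 43%; LTV 88.5% ≤ 100%; reserves 2.0 < 3 mo → does not qualify.
Option C: score 698 ≥ 580; DTI 41.3% ≤ 45%; LTV 88.5% ≤ 100%; employment 71 ≥ 12 mo → qualifies.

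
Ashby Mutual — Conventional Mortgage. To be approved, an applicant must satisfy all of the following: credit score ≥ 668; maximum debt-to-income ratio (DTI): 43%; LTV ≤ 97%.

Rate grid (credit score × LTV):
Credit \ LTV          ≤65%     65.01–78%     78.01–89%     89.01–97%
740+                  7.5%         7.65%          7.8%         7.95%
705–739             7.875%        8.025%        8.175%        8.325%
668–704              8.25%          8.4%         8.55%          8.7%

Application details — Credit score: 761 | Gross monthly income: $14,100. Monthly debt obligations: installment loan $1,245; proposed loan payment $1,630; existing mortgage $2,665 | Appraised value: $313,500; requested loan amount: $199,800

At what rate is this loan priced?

7.5%

Credit score 761 ≥ 668; Total monthly debts = (1,245 + 1,630 + 2,665) = 5,540. Debt-to-income = 5,540/14,100 = 39.3% — meets 43% limit
LTV: 199,800 ÷ 313,500 = 63.7%, within 97% cap
Row: 761 falls in 740+. Column: 63.7% falls in ≤65%. Rate = 7.5%.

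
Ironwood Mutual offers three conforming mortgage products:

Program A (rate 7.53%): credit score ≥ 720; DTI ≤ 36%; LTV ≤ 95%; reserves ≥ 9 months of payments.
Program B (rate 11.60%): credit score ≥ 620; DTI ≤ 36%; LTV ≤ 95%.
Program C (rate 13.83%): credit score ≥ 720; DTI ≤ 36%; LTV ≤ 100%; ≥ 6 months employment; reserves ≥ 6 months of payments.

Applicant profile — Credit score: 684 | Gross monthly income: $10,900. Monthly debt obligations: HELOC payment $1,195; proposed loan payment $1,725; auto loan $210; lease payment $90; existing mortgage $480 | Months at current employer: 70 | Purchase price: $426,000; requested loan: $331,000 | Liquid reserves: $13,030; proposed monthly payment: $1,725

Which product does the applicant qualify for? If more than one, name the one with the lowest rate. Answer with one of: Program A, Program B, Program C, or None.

Program B

Total debts = (1,195 + 1,725 + 210 + 90 + 480) = 3,700; DTI = 3,700/10,900 = 33.9%.
LTV = 331,000/426,000 = 77.7%.
Reserves = 13,030/1,725 = 7.6 months.
Program A: score 684 < 720; DTI 33.9% ≤ 36%; LTV 77.7% ≤ 95%; reserves 7.6 < 9 mo → does not qualify.
Program B: score 684 ≥ 620; DTI 33.9% ≤ 36%; LTV 77.7% ≤ 95% → qualifies.
Program C: score 684 < 720; DTI 33.9% ≤ 36%; LTV 77.7% ≤ 100%; employment 70 ≥ 6 mo; reserves 7.6 ≥ 6 mo → does not qualify.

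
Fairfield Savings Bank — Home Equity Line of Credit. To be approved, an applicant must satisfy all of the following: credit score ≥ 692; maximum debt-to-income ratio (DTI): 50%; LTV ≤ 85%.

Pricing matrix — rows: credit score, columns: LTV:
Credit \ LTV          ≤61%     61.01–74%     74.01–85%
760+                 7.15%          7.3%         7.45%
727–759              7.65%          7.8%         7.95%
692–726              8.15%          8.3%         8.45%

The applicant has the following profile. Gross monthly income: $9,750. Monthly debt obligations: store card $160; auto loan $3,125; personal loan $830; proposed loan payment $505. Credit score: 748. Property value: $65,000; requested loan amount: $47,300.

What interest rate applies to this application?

Credit score 748 ≥ 692; Total monthly debts = (160 + 3,125 + 830 + 505) = 4,620. DTI: 4,620 ÷ 9,750 = 47.4%, within the 50% cap
Loan-to-value = 47,300/65,000 = 72.8% — pass (85% max)
Row: 748 falls in 727–759. Column: 72.8% falls in 61.01–74%. Rate = 7.8%.

7.8%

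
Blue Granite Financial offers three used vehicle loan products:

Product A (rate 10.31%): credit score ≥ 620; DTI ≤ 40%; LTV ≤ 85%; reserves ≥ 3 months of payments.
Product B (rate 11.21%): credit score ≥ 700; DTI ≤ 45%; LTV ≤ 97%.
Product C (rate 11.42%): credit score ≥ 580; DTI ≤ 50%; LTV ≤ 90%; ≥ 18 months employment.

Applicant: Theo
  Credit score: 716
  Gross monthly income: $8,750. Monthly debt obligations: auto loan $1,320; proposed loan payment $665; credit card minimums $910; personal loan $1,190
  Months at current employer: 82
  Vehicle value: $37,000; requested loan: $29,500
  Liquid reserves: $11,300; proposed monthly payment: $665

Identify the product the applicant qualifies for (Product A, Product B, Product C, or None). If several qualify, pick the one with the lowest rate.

Total debts = (1,320 + 665 + 910 + 1,190) = 4,085; DTI = 4,085/8,750 = 46.7%.
LTV = 29,500/37,000 = 79.7%.
Reserves = 11,300/665 = 17.0 months.
Product A: score 716 ≥ 620; DTI 46.7% > 40%; LTV 79.7% ≤ 85%; reserves 17.0 ≥ 3 mo → does not qualify.
Product B: score 716 ≥ 700; DTI 46.7% > 45%; LTV 79.7% ≤ 97% → does not qualify.
Product C: score 716 ≥ 580; DTI 46.7% ≤ 50%; LTV 79.7% ≤ 90%; employment 82 ≥ 18 mo → qualifies.

Product C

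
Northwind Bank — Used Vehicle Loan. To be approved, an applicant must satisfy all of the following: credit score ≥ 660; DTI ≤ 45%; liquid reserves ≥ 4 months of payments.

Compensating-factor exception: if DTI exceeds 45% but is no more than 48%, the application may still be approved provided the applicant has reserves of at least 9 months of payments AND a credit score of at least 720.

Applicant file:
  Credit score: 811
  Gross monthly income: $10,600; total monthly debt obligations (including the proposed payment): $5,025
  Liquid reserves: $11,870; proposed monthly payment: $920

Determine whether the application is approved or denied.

Approved

Credit score 811 ≥ 660 (meets base)
DTI = 5,025/10,600 = 47.4% > 45% — standard DTI limit exceeded.
Reserves = 11,870/920 = 12.9 months ≥ 4
47.4% falls in the override range (45%–48%), so the compensating-factor test applies.
Reserves 12.9 ≥ 9 months; credit score 811 ≥ 720.
Both compensating conditions met → exception applies.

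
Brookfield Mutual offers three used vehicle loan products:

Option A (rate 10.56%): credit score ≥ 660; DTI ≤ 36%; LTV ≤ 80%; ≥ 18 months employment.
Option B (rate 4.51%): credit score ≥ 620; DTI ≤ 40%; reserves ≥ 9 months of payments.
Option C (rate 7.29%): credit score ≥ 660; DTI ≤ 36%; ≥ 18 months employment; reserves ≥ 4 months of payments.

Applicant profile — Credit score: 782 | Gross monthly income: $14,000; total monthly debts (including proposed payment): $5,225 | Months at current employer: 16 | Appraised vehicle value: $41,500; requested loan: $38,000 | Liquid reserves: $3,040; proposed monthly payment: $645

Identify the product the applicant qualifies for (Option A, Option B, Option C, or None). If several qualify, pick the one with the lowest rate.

DTI = 5,225/14,000 = 37.3%.
LTV = 38,000/41,500 = 91.6%.
Reserves = 3,040/645 = 4.7 months.
Option A: score 782 ≥ 660; DTI 37.3% > 36%; LTV 91.6% > 80%; employment 16 < 18 mo → does not qualify.
Option B: score 782 ≥ 620; DTI 37.3% ≤ 40%; reserves 4.7 < 9 mo → does not qualify.
Option C: score 782 ≥ 660; DTI 37.3% > 36%; employment 16 < 18 mo; reserves 4.7 ≥ 4 mo → does not qualify.

None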